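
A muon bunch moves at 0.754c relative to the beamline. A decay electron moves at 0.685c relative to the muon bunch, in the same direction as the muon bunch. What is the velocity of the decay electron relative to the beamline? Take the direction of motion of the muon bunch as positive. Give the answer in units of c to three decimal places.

0.949c

With v = 0.754 and u' = 0.685 (in units of c),
u = (u' + v)/(1 + u'v/c²):
u = (0.685 + 0.754) / (1 + 0.685·0.754) = 1.4390/1.5165 = 0.9489
(Galilean addition would give +1.439c, exceeding c.)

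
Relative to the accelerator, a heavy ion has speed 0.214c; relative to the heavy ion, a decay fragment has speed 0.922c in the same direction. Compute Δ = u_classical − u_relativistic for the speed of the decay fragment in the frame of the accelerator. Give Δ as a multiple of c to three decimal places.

Galilean: u_cl = 0.922 + 0.214 = 1.1360.
Relativistic: u_rel = (0.922 + 0.214) / (1 + 0.922·0.214) = 1.1360/1.1973 = 0.9488.
Δ = 1.1360 − 0.9488 = 0.1872.
(The classical prediction exceeds c; the relativistic result does not.)

Δ = 0.187c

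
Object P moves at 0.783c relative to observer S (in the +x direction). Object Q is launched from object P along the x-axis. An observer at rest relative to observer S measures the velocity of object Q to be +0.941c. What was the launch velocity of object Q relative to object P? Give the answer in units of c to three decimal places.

Invert the composition law: u' = (u − v)/(1 − uv/c²).
u' = (0.941 − 0.783) / (1 − (0.941)(0.783)) = 0.1580/0.2632 = 0.6003.

+0.600c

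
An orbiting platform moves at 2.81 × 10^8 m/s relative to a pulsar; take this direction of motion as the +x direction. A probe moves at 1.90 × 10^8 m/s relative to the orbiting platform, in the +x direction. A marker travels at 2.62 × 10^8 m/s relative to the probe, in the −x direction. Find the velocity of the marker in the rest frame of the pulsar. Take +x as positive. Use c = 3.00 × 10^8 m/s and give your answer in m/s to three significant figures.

+2.41 × 10^8 m/s

Apply u = (u' + v)/(1 + u'v/c²) successively, working outward toward the pulsar.
(Dividing each given speed by c = 3.00 × 10^8 m/s to work in units of c.)
Start: velocity of the orbiting platform relative to the pulsar = 0.9367c.
Compose with the probe (u' = 0.633 in the orbiting platform frame): u_1 = (0.633 + 0.937) / (1 + 0.633·0.937) = 1.5700/1.5932 = 0.9854.
Compose with the marker (u' = -0.873 in the probe frame): u_2 = (-0.873 + 0.985) / (1 + (-0.873)·0.985) = 0.1121/0.1394 = 0.8041.
So u = 0.8041 × 3.00 × 10^8 m/s.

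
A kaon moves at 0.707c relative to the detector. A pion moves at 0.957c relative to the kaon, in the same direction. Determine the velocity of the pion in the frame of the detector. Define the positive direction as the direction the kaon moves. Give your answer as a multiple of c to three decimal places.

With v = 0.707 and u' = 0.957 (in units of c),
u = (u' + v)/(1 + u'v/c²):
u = (0.957 + 0.707) / (1 + 0.957·0.707) = 1.6640/1.6766 = 0.9925
(Galilean addition would give +1.664c, exceeding c.)

0.992c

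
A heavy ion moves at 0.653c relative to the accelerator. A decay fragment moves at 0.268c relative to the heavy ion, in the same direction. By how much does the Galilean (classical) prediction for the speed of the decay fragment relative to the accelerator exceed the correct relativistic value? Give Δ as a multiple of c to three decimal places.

Galilean: u_cl = 0.268 + 0.653 = 0.9210.
Relativistic: u_rel = (0.268 + 0.653) / (1 + 0.268·0.653) = 0.9210/1.1750 = 0.7838.
Δ = 0.9210 − 0.7838 = 0.1372.

Δ = 0.137c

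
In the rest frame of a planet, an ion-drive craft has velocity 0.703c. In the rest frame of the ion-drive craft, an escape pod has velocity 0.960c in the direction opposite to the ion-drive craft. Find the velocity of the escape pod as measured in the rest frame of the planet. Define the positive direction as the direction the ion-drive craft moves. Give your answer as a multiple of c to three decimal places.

With v = 0.703 and u' = -0.960 (in units of c),
u = (u' + v)/(1 + u'v/c²):
u = (-0.960 + 0.703) / (1 + (-0.960)·0.703) = -0.2570/0.3251 = -0.7905
(Galilean addition would give -0.257c.)

-0.790c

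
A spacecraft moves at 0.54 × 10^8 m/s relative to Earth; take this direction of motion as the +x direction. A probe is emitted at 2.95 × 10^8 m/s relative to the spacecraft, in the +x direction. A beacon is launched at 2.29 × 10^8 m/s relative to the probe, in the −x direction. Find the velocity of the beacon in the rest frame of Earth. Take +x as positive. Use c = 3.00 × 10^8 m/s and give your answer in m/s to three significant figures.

+2.75 × 10^8 m/s

Apply u = (u' + v)/(1 + u'v/c²) successively, working outward toward Earth.
(Dividing each given speed by c = 3.00 × 10^8 m/s to work in units of c.)
Start: velocity of the spacecraft relative to Earth = 0.1800c.
Compose with the probe (u' = 0.983 in the spacecraft frame): u_1 = (0.983 + 0.180) / (1 + 0.983·0.180) = 1.1633/1.1770 = 0.9884.
Compose with the beacon (u' = -0.763 in the probe frame): u_2 = (-0.763 + 0.988) / (1 + (-0.763)·0.988) = 0.2251/0.2455 = 0.9166.
So u = 0.9166 × 3.00 × 10^8 m/s.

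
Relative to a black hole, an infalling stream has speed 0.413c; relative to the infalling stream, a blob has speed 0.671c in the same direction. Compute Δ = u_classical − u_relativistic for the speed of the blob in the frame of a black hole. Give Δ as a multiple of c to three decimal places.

Galilean: u_cl = 0.671 + 0.413 = 1.0840.
Relativistic: u_rel = (0.671 + 0.413) / (1 + 0.671·0.413) = 1.0840/1.2771 = 0.8488.
Δ = 1.0840 − 0.8488 = 0.2352.
(The classical prediction exceeds c; the relativistic result does not.)

Δ = 0.235c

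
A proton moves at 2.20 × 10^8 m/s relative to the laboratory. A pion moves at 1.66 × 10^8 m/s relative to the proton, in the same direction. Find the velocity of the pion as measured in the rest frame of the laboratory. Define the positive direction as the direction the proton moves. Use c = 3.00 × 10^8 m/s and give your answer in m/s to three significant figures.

In units of c (dividing by 3.00 × 10^8 m/s): v = 0.733, u' = 0.553.
u = (u' + v)/(1 + u'v/c²):
u = (0.553 + 0.733) / (1 + 0.553·0.733) = 1.2867/1.4058 = 0.9153
(Galilean addition would give +1.287c, exceeding c.)
Converting back: u = 0.9153 × 3.00 × 10^8 m/s.

2.75 × 10^8 m/s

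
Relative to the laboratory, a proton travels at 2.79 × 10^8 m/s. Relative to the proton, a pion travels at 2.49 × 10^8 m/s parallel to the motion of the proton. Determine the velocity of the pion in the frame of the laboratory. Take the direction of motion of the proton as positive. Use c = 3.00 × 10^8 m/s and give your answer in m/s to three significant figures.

In units of c (dividing by 3.00 × 10^8 m/s): v = 0.930, u' = 0.830.
u = (u' + v)/(1 + u'v/c²):
u = (0.830 + 0.930) / (1 + 0.830·0.930) = 1.7600/1.7719 = 0.9933
Converting back: u = 0.9933 × 3.00 × 10^8 m/s.

2.98 × 10^8 m/s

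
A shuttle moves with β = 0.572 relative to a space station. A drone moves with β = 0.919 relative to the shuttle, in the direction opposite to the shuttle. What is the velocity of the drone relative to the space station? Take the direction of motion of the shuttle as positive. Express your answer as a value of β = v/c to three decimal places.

With v = 0.572 and u' = -0.919 (in units of c),
u = (u' + v)/(1 + u'v/c²):
u = (-0.919 + 0.572) / (1 + (-0.919)·0.572) = -0.3470/0.4743 = -0.7316

β = -0.732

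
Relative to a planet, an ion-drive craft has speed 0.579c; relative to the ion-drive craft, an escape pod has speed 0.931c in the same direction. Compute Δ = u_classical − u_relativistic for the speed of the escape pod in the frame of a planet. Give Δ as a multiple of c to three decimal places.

Δ = 0.529c

Galilean: u_cl = 0.931 + 0.579 = 1.5100.
Relativistic: u_rel = (0.931 + 0.579) / (1 + 0.931·0.579) = 1.5100/1.5390 = 0.9811.
Δ = 1.5100 − 0.9811 = 0.5289.
(The classical prediction exceeds c; the relativistic result does not.)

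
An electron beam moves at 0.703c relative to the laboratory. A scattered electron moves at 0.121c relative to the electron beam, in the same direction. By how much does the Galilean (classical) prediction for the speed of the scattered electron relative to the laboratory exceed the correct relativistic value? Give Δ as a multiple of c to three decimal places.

Δ = 0.065c

Galilean: u_cl = 0.121 + 0.703 = 0.8240.
Relativistic: u_rel = (0.121 + 0.703) / (1 + 0.121·0.703) = 0.8240/1.0851 = 0.7594.
Δ = 0.8240 − 0.7594 = 0.0646.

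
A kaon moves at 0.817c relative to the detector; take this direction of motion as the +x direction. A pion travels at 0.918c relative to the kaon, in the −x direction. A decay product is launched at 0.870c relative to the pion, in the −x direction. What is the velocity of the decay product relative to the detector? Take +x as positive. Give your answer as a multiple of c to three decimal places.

-0.943c

Apply u = (u' + v)/(1 + u'v/c²) successively, working outward toward the detector.
Start: velocity of the kaon relative to the detector = 0.8170c.
Compose with the pion (u' = -0.918 in the kaon frame): u_1 = (-0.918 + 0.817) / (1 + (-0.918)·0.817) = -0.1010/0.2500 = -0.4040.
Compose with the decay product (u' = -0.870 in the pion frame): u_2 = (-0.870 + (-0.404)) / (1 + (-0.870)·(-0.404)) = -1.2740/1.3515 = -0.9427.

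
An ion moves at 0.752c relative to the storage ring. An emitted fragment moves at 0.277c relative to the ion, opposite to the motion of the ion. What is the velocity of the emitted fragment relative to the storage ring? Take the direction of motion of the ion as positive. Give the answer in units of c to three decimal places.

+0.600c

With v = 0.752 and u' = -0.277 (in units of c),
u = (u' + v)/(1 + u'v/c²):
u = (-0.277 + 0.752) / (1 + (-0.277)·0.752) = 0.4750/0.7917 = 0.6000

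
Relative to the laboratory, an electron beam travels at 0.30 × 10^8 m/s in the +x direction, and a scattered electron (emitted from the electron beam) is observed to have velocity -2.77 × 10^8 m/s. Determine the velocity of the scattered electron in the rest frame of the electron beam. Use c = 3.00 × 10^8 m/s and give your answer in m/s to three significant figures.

-2.81 × 10^8 m/s

v = 0.100c, u = -0.923c.
Invert the composition law: u' = (u − v)/(1 − uv/c²).
u' = (-0.923 − 0.100) / (1 − (-0.923)(0.100)) = -1.0233/1.0923 = -0.9368.
u' = -0.9368 × 3.00 × 10^8 m/s.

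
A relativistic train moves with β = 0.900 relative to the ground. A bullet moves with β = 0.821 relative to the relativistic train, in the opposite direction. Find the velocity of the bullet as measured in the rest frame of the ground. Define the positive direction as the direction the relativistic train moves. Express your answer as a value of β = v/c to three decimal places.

With v = 0.900 and u' = -0.821 (in units of c),
u = (u' + v)/(1 + u'v/c²):
u = (-0.821 + 0.900) / (1 + (-0.821)·0.900) = 0.0790/0.2611 = 0.3026

β = +0.303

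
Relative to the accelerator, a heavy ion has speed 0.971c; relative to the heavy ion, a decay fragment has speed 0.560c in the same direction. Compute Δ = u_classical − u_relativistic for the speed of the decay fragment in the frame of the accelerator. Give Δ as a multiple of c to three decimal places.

Galilean: u_cl = 0.560 + 0.971 = 1.5310.
Relativistic: u_rel = (0.560 + 0.971) / (1 + 0.560·0.971) = 1.5310/1.5438 = 0.9917.
Δ = 1.5310 − 0.9917 = 0.5393.
(The classical prediction exceeds c; the relativistic result does not.)

Δ = 0.539c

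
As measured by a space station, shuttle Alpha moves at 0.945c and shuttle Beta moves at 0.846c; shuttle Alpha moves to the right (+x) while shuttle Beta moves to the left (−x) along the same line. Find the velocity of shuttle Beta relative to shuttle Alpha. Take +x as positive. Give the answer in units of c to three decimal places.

β_A = 0.945, β_B = -0.846.
Transform to A's frame with the inverse velocity-addition law: u' = (u − v)/(1 − uv/c²), taking u = β_B and v = β_A.
u' = (-0.846 − 0.945) / (1 − (0.945)(-0.846)) = -1.7910/1.7995 = -0.9953.

-0.995c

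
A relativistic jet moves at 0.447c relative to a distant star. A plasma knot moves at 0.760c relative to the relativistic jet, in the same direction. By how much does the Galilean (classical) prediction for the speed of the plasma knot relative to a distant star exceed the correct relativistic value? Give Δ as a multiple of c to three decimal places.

Galilean: u_cl = 0.760 + 0.447 = 1.2070.
Relativistic: u_rel = (0.760 + 0.447) / (1 + 0.760·0.447) = 1.2070/1.3397 = 0.9009.
Δ = 1.2070 − 0.9009 = 0.3061.
(The classical prediction exceeds c; the relativistic result does not.)

Δ = 0.306c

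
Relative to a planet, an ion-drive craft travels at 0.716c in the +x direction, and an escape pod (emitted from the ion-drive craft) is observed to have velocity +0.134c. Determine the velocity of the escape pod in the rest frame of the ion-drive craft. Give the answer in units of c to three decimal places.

Invert the composition law: u' = (u − v)/(1 − uv/c²).
u' = (0.134 − 0.716) / (1 − (0.134)(0.716)) = -0.5820/0.9041 = -0.6438.

-0.644c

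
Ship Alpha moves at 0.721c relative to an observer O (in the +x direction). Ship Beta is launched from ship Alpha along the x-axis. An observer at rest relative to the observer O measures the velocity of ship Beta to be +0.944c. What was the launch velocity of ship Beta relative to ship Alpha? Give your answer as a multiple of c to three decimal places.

+0.698c

Invert the composition law: u' = (u − v)/(1 − uv/c²).
u' = (0.944 − 0.721) / (1 − (0.944)(0.721)) = 0.2230/0.3194 = 0.6982.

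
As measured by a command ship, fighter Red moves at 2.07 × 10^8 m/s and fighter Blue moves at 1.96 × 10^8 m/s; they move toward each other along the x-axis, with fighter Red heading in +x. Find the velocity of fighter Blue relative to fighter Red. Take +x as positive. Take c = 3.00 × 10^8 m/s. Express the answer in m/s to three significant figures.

-2.78 × 10^8 m/s

β_A = 0.690, β_B = -0.653 (dividing each by c = 3.00 × 10^8 m/s).
Transform to A's frame with the inverse velocity-addition law: u' = (u − v)/(1 − uv/c²), taking u = β_B and v = β_A.
u' = (-0.653 − 0.690) / (1 − (0.690)(-0.653)) = -1.3433/1.4508 = -0.9259.
u' = -0.9259 × 3.00 × 10^8 m/s.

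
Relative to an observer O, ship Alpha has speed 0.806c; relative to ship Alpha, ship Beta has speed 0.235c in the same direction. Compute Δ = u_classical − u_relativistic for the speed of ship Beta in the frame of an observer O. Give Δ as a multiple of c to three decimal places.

Galilean: u_cl = 0.235 + 0.806 = 1.0410.
Relativistic: u_rel = (0.235 + 0.806) / (1 + 0.235·0.806) = 1.0410/1.1894 = 0.8752.
Δ = 1.0410 − 0.8752 = 0.1658.
(The classical prediction exceeds c; the relativistic result does not.)

Δ = 0.166c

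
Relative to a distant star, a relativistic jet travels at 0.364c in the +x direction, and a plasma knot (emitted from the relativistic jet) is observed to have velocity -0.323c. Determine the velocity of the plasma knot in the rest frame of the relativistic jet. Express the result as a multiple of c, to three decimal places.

Invert the composition law: u' = (u − v)/(1 − uv/c²).
u' = (-0.323 − 0.364) / (1 − (-0.323)(0.364)) = -0.6870/1.1176 = -0.6147.

-0.615c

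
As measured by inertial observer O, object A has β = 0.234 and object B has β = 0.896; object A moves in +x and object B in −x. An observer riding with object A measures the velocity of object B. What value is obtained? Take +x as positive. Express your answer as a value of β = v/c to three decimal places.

β = -0.934

β_A = 0.234, β_B = -0.896.
Transform to A's frame with the inverse velocity-addition law: u' = (u − v)/(1 − uv/c²), taking u = β_B and v = β_A.
u' = (-0.896 − 0.234) / (1 − (0.234)(-0.896)) = -1.1300/1.2097 = -0.9341.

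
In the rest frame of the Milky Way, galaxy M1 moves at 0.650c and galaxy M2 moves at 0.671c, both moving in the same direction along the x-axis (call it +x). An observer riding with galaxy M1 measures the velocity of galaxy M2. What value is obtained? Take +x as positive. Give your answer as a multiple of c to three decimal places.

β_A = 0.650, β_B = 0.671.
Transform to A's frame with the inverse velocity-addition law: u' = (u − v)/(1 − uv/c²), taking u = β_B and v = β_A.
u' = (0.671 − 0.650) / (1 − (0.650)(0.671)) = 0.0210/0.5638 = 0.0372.

+0.037c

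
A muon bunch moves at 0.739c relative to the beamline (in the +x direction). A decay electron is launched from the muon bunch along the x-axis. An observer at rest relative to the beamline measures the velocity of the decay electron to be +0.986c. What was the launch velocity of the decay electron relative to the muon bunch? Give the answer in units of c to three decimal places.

+0.910c

Invert the composition law: u' = (u − v)/(1 − uv/c²).
u' = (0.986 − 0.739) / (1 − (0.986)(0.739)) = 0.2470/0.2713 = 0.9103.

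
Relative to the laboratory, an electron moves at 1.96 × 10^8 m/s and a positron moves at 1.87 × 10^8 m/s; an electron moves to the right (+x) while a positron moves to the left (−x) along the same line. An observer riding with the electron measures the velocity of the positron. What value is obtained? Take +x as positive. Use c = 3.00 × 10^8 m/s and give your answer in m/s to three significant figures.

β_A = 0.653, β_B = -0.623 (dividing each by c = 3.00 × 10^8 m/s).
Transform to A's frame with the inverse velocity-addition law: u' = (u − v)/(1 − uv/c²), taking u = β_B and v = β_A.
u' = (-0.623 − 0.653) / (1 − (0.653)(-0.623)) = -1.2767/1.4072 = -0.9072.
u' = -0.9072 × 3.00 × 10^8 m/s.

-2.72 × 10^8 m/s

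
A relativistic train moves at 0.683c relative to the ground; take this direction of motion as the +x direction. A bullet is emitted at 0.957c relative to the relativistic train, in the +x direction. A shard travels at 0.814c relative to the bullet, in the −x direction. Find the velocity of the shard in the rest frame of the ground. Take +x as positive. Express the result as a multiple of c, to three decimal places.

+0.922c

Apply u = (u' + v)/(1 + u'v/c²) successively, working outward toward the ground.
Start: velocity of the relativistic train relative to the ground = 0.6830c.
Compose with the bullet (u' = 0.957 in the relativistic train frame): u_1 = (0.957 + 0.683) / (1 + 0.957·0.683) = 1.6400/1.6536 = 0.9918.
Compose with the shard (u' = -0.814 in the bullet frame): u_2 = (-0.814 + 0.992) / (1 + (-0.814)·0.992) = 0.1778/0.1927 = 0.9224.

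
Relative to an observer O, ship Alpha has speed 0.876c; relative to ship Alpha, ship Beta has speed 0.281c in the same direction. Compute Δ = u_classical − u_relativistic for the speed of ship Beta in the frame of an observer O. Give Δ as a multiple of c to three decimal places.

Galilean: u_cl = 0.281 + 0.876 = 1.1570.
Relativistic: u_rel = (0.281 + 0.876) / (1 + 0.281·0.876) = 1.1570/1.2462 = 0.9285.
Δ = 1.1570 − 0.9285 = 0.2285.
(The classical prediction exceeds c; the relativistic result does not.)

Δ = 0.229c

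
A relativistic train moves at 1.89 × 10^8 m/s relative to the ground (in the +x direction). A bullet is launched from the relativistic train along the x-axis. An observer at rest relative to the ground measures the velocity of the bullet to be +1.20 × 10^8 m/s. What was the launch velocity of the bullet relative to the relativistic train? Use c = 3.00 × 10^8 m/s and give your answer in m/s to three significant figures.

v = 0.630c, u = 0.400c.
Invert the composition law: u' = (u − v)/(1 − uv/c²).
u' = (0.400 − 0.630) / (1 − (0.400)(0.630)) = -0.2300/0.7480 = -0.3075.
u' = -0.3075 × 3.00 × 10^8 m/s.

-9.22 × 10^7 m/s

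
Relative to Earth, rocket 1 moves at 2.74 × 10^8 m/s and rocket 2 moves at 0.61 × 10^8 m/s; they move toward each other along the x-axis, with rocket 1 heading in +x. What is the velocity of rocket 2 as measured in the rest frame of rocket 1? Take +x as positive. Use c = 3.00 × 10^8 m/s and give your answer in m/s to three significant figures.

-2.83 × 10^8 m/s

β_A = 0.913, β_B = -0.203 (dividing each by c = 3.00 × 10^8 m/s).
Transform to A's frame with the inverse velocity-addition law: u' = (u − v)/(1 − uv/c²), taking u = β_B and v = β_A.
u' = (-0.203 − 0.913) / (1 − (0.913)(-0.203)) = -1.1167/1.1857 = -0.9418.
u' = -0.9418 × 3.00 × 10^8 m/s.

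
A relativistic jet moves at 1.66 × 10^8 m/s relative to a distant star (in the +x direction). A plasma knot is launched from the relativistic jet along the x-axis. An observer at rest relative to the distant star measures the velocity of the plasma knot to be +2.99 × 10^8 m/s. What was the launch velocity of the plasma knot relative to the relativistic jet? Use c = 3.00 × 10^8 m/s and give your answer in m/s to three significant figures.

+2.97 × 10^8 m/s

v = 0.553c, u = 0.997c.
Invert the composition law: u' = (u − v)/(1 − uv/c²).
u' = (0.997 − 0.553) / (1 − (0.997)(0.553)) = 0.4433/0.4485 = 0.9885.
u' = 0.9885 × 3.00 × 10^8 m/s.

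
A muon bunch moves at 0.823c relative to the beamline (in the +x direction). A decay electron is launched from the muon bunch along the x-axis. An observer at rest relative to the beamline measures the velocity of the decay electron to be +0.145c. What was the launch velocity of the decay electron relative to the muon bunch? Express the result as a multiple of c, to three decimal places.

-0.770c

Invert the composition law: u' = (u − v)/(1 − uv/c²).
u' = (0.145 − 0.823) / (1 − (0.145)(0.823)) = -0.6780/0.8807 = -0.7699.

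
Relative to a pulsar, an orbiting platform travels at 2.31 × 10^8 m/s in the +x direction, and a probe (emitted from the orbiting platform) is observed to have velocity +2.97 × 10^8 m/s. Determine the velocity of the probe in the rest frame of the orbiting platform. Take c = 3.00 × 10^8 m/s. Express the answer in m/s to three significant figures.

+2.78 × 10^8 m/s

v = 0.770c, u = 0.990c.
Invert the composition law: u' = (u − v)/(1 − uv/c²).
u' = (0.990 − 0.770) / (1 − (0.990)(0.770)) = 0.2200/0.2377 = 0.9255.
u' = 0.9255 × 3.00 × 10^8 m/s.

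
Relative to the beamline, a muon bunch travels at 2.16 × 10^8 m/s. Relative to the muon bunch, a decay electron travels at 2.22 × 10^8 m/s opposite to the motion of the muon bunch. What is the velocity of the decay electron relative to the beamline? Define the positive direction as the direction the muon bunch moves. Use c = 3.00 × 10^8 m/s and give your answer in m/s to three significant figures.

In units of c (dividing by 3.00 × 10^8 m/s): v = 0.720, u' = -0.740.
u = (u' + v)/(1 + u'v/c²):
u = (-0.740 + 0.720) / (1 + (-0.740)·0.720) = -0.0200/0.4672 = -0.0428
Converting back: u = -0.0428 × 3.00 × 10^8 m/s.

-1.28 × 10^7 m/s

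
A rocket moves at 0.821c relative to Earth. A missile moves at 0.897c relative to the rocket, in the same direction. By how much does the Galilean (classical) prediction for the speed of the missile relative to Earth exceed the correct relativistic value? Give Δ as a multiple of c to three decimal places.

Galilean: u_cl = 0.897 + 0.821 = 1.7180.
Relativistic: u_rel = (0.897 + 0.821) / (1 + 0.897·0.821) = 1.7180/1.7364 = 0.9894.
Δ = 1.7180 − 0.9894 = 0.7286.
(The classical prediction exceeds c; the relativistic result does not.)

Δ = 0.729c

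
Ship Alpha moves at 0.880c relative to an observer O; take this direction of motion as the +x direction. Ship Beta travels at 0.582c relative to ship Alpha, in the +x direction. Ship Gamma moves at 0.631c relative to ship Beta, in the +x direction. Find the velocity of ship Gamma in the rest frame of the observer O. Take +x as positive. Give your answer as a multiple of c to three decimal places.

Apply u = (u' + v)/(1 + u'v/c²) successively, working outward toward the observer O.
Start: velocity of ship Alpha relative to the observer O = 0.8800c.
Compose with ship Beta (u' = 0.582 in ship Alpha frame): u_1 = (0.582 + 0.880) / (1 + 0.582·0.880) = 1.4620/1.5122 = 0.9668.
Compose with ship Gamma (u' = 0.631 in ship Beta frame): u_2 = (0.631 + 0.967) / (1 + 0.631·0.967) = 1.5978/1.6101 = 0.9924.

0.992c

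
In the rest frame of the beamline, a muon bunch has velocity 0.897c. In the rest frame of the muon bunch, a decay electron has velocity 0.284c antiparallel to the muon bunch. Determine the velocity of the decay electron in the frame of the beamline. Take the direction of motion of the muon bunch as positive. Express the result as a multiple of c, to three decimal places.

With v = 0.897 and u' = -0.284 (in units of c),
u = (u' + v)/(1 + u'v/c²):
u = (-0.284 + 0.897) / (1 + (-0.284)·0.897) = 0.6130/0.7453 = 0.8225
(Galilean addition would give +0.613c.)

+0.823c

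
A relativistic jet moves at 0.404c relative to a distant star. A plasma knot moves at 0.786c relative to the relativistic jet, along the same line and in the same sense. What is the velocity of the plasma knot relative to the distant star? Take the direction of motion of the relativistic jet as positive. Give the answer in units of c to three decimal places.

With v = 0.404 and u' = 0.786 (in units of c),
u = (u' + v)/(1 + u'v/c²):
u = (0.786 + 0.404) / (1 + 0.786·0.404) = 1.1900/1.3175 = 0.9032

0.903c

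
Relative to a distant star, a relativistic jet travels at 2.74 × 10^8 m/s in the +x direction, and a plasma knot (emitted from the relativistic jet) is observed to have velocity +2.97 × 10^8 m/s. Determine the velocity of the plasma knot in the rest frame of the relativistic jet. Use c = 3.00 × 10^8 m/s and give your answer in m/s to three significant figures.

v = 0.913c, u = 0.990c.
Invert the composition law: u' = (u − v)/(1 − uv/c²).
u' = (0.990 − 0.913) / (1 − (0.990)(0.913)) = 0.0767/0.0958 = 0.8003.
u' = 0.8003 × 3.00 × 10^8 m/s.

+2.40 × 10^8 m/s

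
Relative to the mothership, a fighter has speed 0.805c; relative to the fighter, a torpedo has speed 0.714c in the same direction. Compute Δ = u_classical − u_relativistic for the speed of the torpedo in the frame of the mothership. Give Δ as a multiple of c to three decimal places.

Δ = 0.554c

Galilean: u_cl = 0.714 + 0.805 = 1.5190.
Relativistic: u_rel = (0.714 + 0.805) / (1 + 0.714·0.805) = 1.5190/1.5748 = 0.9646.
Δ = 1.5190 − 0.9646 = 0.5544.
(The classical prediction exceeds c; the relativistic result does not.)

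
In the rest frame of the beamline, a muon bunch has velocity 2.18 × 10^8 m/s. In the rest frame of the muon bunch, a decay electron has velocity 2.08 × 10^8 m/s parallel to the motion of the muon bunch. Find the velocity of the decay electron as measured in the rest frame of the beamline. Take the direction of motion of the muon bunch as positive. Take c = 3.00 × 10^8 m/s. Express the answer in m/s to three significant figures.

2.83 × 10^8 m/s

In units of c (dividing by 3.00 × 10^8 m/s): v = 0.727, u' = 0.693.
u = (u' + v)/(1 + u'v/c²):
u = (0.693 + 0.727) / (1 + 0.693·0.727) = 1.4200/1.5038 = 0.9443
Converting back: u = 0.9443 × 3.00 × 10^8 m/s.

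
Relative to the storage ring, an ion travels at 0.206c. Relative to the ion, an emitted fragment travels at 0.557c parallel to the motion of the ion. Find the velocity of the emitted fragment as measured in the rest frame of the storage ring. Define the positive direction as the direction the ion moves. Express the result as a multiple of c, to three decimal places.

With v = 0.206 and u' = 0.557 (in units of c),
u = (u' + v)/(1 + u'v/c²):
u = (0.557 + 0.206) / (1 + 0.557·0.206) = 0.7630/1.1147 = 0.6845

0.684c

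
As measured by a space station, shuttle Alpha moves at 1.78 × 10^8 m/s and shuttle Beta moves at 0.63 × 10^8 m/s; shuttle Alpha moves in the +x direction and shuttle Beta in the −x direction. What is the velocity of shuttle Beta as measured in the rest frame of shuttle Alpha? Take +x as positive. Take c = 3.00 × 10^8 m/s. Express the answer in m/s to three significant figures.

β_A = 0.593, β_B = -0.210 (dividing each by c = 3.00 × 10^8 m/s).
Transform to A's frame with the inverse velocity-addition law: u' = (u − v)/(1 − uv/c²), taking u = β_B and v = β_A.
u' = (-0.210 − 0.593) / (1 − (0.593)(-0.210)) = -0.8033/1.1246 = -0.7143.
u' = -0.7143 × 3.00 × 10^8 m/s.

-2.14 × 10^8 m/s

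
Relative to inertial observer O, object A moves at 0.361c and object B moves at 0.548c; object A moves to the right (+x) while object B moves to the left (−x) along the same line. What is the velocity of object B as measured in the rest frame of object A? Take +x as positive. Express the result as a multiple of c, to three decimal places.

-0.759c

β_A = 0.361, β_B = -0.548.
Transform to A's frame with the inverse velocity-addition law: u' = (u − v)/(1 − uv/c²), taking u = β_B and v = β_A.
u' = (-0.548 − 0.361) / (1 − (0.361)(-0.548)) = -0.9090/1.1978 = -0.7589.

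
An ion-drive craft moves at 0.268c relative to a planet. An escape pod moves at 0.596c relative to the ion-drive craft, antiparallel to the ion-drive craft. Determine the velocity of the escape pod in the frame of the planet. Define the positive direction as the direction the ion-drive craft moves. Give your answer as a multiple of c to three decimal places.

With v = 0.268 and u' = -0.596 (in units of c),
u = (u' + v)/(1 + u'v/c²):
u = (-0.596 + 0.268) / (1 + (-0.596)·0.268) = -0.3280/0.8403 = -0.3903

-0.390c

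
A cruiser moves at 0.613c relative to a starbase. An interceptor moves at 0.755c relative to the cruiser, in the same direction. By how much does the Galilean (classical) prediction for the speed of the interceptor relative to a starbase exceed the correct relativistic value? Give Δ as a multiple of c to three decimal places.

Galilean: u_cl = 0.755 + 0.613 = 1.3680.
Relativistic: u_rel = (0.755 + 0.613) / (1 + 0.755·0.613) = 1.3680/1.4628 = 0.9352.
Δ = 1.3680 − 0.9352 = 0.4328.
(The classical prediction exceeds c; the relativistic result does not.)

Δ = 0.433c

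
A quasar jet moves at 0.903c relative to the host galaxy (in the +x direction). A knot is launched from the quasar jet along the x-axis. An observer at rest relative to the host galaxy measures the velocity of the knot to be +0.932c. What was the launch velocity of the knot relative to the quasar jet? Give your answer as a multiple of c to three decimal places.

Invert the composition law: u' = (u − v)/(1 − uv/c²).
u' = (0.932 − 0.903) / (1 − (0.932)(0.903)) = 0.0290/0.1584 = 0.1831.

+0.183c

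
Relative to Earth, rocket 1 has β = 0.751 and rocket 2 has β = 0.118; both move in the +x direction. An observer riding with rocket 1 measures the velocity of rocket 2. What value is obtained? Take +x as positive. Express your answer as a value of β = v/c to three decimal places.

β_A = 0.751, β_B = 0.118.
Transform to A's frame with the inverse velocity-addition law: u' = (u − v)/(1 − uv/c²), taking u = β_B and v = β_A.
u' = (0.118 − 0.751) / (1 − (0.751)(0.118)) = -0.6330/0.9114 = -0.6945.

β = -0.695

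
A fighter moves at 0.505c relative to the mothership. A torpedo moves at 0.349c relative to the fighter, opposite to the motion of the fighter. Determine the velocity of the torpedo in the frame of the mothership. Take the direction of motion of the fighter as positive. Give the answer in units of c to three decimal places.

With v = 0.505 and u' = -0.349 (in units of c),
u = (u' + v)/(1 + u'v/c²):
u = (-0.349 + 0.505) / (1 + (-0.349)·0.505) = 0.1560/0.8238 = 0.1894
(Galilean addition would give +0.156c.)

+0.189c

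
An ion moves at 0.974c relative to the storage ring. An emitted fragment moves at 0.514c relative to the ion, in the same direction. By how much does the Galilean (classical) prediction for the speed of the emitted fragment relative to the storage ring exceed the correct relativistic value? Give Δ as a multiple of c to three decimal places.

Δ = 0.496c

Galilean: u_cl = 0.514 + 0.974 = 1.4880.
Relativistic: u_rel = (0.514 + 0.974) / (1 + 0.514·0.974) = 1.4880/1.5006 = 0.9916.
Δ = 1.4880 − 0.9916 = 0.4964.
(The classical prediction exceeds c; the relativistic result does not.)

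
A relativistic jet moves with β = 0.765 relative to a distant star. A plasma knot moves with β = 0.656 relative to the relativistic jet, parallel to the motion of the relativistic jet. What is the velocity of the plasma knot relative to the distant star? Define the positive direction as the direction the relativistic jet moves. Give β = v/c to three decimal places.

With v = 0.765 and u' = 0.656 (in units of c),
u = (u' + v)/(1 + u'v/c²):
u = (0.656 + 0.765) / (1 + 0.656·0.765) = 1.4210/1.5018 = 0.9462
(Galilean addition would give +1.421c, exceeding c.)

β = 0.946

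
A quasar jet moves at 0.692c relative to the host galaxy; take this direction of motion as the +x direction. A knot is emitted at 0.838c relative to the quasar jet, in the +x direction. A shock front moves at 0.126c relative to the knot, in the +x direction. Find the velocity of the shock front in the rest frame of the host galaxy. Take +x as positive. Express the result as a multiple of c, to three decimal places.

Apply u = (u' + v)/(1 + u'v/c²) successively, working outward toward the host galaxy.
Start: velocity of the quasar jet relative to the host galaxy = 0.6920c.
Compose with the knot (u' = 0.838 in the quasar jet frame): u_1 = (0.838 + 0.692) / (1 + 0.838·0.692) = 1.5300/1.5799 = 0.9684.
Compose with the shock front (u' = 0.126 in the knot frame): u_2 = (0.126 + 0.968) / (1 + 0.126·0.968) = 1.0944/1.1220 = 0.9754.

0.975c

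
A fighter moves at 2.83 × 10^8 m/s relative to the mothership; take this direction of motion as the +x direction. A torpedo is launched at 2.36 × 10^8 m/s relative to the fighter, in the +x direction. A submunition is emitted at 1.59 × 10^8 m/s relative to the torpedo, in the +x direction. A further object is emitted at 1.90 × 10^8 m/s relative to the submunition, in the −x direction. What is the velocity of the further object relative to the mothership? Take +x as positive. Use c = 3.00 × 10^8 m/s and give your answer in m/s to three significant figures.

+2.97 × 10^8 m/s

Apply u = (u' + v)/(1 + u'v/c²) successively, working outward toward the mothership.
(Dividing each given speed by c = 3.00 × 10^8 m/s to work in units of c.)
Start: velocity of the fighter relative to the mothership = 0.9433c.
Compose with the torpedo (u' = 0.787 in the fighter frame): u_1 = (0.787 + 0.943) / (1 + 0.787·0.943) = 1.7300/1.7421 = 0.9931.
Compose with the submunition (u' = 0.530 in the torpedo frame): u_2 = (0.530 + 0.993) / (1 + 0.530·0.993) = 1.5231/1.5263 = 0.9979.
Compose with the further object (u' = -0.633 in the submunition frame): u_3 = (-0.633 + 0.998) / (1 + (-0.633)·0.998) = 0.3645/0.3680 = 0.9905.
So u = 0.9905 × 3.00 × 10^8 m/s.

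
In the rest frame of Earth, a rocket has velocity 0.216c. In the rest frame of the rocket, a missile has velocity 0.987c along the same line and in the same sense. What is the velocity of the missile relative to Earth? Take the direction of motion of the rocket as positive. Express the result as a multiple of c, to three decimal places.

0.992c

With v = 0.216 and u' = 0.987 (in units of c),
u = (u' + v)/(1 + u'v/c²):
u = (0.987 + 0.216) / (1 + 0.987·0.216) = 1.2030/1.2132 = 0.9916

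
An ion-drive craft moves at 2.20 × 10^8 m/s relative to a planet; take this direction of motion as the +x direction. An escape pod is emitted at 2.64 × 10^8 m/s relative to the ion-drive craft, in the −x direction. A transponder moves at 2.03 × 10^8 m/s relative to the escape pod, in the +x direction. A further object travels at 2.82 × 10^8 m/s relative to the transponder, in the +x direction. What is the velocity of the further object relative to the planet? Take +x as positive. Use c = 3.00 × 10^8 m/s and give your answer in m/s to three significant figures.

Apply u = (u' + v)/(1 + u'v/c²) successively, working outward toward the planet.
(Dividing each given speed by c = 3.00 × 10^8 m/s to work in units of c.)
Start: velocity of the ion-drive craft relative to the planet = 0.7333c.
Compose with the escape pod (u' = -0.880 in the ion-drive craft frame): u_1 = (-0.880 + 0.733) / (1 + (-0.880)·0.733) = -0.1467/0.3547 = -0.4135.
Compose with the transponder (u' = 0.677 in the escape pod frame): u_2 = (0.677 + (-0.414)) / (1 + 0.677·(-0.414)) = 0.2631/0.7202 = 0.3654.
Compose with the further object (u' = 0.940 in the transponder frame): u_3 = (0.940 + 0.365) / (1 + 0.940·0.365) = 1.3054/1.3435 = 0.9717.
So u = 0.9717 × 3.00 × 10^8 m/s.

+2.91 × 10^8 m/s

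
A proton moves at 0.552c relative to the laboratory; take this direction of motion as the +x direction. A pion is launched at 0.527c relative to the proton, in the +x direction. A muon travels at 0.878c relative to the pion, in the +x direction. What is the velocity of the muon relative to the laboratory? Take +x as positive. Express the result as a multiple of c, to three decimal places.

0.988c

Apply u = (u' + v)/(1 + u'v/c²) successively, working outward toward the laboratory.
Start: velocity of the proton relative to the laboratory = 0.5520c.
Compose with the pion (u' = 0.527 in the proton frame): u_1 = (0.527 + 0.552) / (1 + 0.527·0.552) = 1.0790/1.2909 = 0.8358.
Compose with the muon (u' = 0.878 in the pion frame): u_2 = (0.878 + 0.836) / (1 + 0.878·0.836) = 1.7138/1.7339 = 0.9884.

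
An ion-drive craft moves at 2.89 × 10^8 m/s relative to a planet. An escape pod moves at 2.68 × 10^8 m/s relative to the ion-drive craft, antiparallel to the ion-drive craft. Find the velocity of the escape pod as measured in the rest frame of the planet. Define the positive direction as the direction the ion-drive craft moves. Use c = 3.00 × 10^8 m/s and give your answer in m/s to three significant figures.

In units of c (dividing by 3.00 × 10^8 m/s): v = 0.963, u' = -0.893.
u = (u' + v)/(1 + u'v/c²):
u = (-0.893 + 0.963) / (1 + (-0.893)·0.963) = 0.0700/0.1394 = 0.5021
Converting back: u = 0.5021 × 3.00 × 10^8 m/s.

+1.51 × 10^8 m/s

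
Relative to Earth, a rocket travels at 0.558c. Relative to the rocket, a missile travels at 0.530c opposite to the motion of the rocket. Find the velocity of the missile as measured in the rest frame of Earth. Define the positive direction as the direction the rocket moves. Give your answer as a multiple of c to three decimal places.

+0.040c

With v = 0.558 and u' = -0.530 (in units of c),
u = (u' + v)/(1 + u'v/c²):
u = (-0.530 + 0.558) / (1 + (-0.530)·0.558) = 0.0280/0.7043 = 0.0398
(Galilean addition would give +0.028c.)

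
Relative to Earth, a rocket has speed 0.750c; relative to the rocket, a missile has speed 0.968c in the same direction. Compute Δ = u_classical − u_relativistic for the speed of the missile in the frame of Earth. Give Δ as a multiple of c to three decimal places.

Δ = 0.723c

Galilean: u_cl = 0.968 + 0.750 = 1.7180.
Relativistic: u_rel = (0.968 + 0.750) / (1 + 0.968·0.750) = 1.7180/1.7260 = 0.9954.
Δ = 1.7180 − 0.9954 = 0.7226.
(The classical prediction exceeds c; the relativistic result does not.)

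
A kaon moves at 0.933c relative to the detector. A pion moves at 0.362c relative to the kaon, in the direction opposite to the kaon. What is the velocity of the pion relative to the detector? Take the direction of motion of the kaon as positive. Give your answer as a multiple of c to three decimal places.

With v = 0.933 and u' = -0.362 (in units of c),
u = (u' + v)/(1 + u'v/c²):
u = (-0.362 + 0.933) / (1 + (-0.362)·0.933) = 0.5710/0.6623 = 0.8622

+0.862c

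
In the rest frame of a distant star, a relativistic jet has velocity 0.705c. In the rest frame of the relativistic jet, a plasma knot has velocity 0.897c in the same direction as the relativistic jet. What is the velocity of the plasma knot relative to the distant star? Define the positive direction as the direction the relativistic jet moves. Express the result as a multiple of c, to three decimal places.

With v = 0.705 and u' = 0.897 (in units of c),
u = (u' + v)/(1 + u'v/c²):
u = (0.897 + 0.705) / (1 + 0.897·0.705) = 1.6020/1.6324 = 0.9814
(Galilean addition would give +1.602c, exceeding c.)

0.981c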